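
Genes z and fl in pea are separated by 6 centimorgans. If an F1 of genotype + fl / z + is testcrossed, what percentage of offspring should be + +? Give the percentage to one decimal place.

3.0%

A map distance of 6 centimorgans corresponds to a recombination frequency of 0.060.
The F1 is + fl / z +, so + + is a recombinant gamete class with expected frequency r/2 = 0.060/2 = 0.0300.
That is 0.0300 = 3.0% of the progeny.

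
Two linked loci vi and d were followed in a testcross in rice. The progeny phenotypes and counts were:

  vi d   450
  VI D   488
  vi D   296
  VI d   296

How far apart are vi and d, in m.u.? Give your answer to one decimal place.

38.7 m.u.

The two most frequent classes, VI D (488) and vi d (450), are the parental types, so the F1 was VI D / vi d.
The recombinant classes are VI d and vi D: 296 + 296 = 592.
Recombination frequency = 592/1530 = 0.3869 ≈ 38.7%, i.e. 38.7 m.u.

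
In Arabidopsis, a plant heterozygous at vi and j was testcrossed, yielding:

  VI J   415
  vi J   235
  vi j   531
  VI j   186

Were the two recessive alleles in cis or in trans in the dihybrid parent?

cis

The two most frequent classes are VI J (415) and vi j (531); these are the parental (non-recombinant) types.
So the F1 carried VI J on one chromosome and vi j on the other — the recessive alleles are on the same chromosome (cis / coupling).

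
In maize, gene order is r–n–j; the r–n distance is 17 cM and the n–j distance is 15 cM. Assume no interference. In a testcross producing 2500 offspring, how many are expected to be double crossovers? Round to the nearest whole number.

64

Map distances give recombination frequencies of 0.170 and 0.150 for the two intervals.
With no interference, expected double-crossover frequency = 0.170 × 0.150 = 0.02550.
Expected number = 0.02550 × 2500 = 63.75 ≈ 64.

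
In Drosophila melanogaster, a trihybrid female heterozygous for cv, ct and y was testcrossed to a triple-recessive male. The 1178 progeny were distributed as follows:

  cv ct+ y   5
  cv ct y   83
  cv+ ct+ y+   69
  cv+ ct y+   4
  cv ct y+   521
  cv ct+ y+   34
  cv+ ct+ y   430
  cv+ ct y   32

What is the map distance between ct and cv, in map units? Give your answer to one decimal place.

The two most frequent reciprocal classes, cv+ ct+ y and cv ct y+, are the parental types, so the F1 was cv+ ct+ y / cv ct y+.
The two rarest classes, cv ct+ y and cv+ ct y+, are the double crossovers. Comparing them with the parentals, only the cv allele has switched, so cv is the middle locus and the order is ct – cv – y.
Crossovers in the ct–cv interval produce the single-crossover classes cv+ ct y and cv ct+ y+ (32 + 34 = 66) plus the double crossovers (9).
RF(ct–cv) = (66 + 9) / 1178 = 75/1178 = 0.0637 → 6.4 map units.

6.4 map units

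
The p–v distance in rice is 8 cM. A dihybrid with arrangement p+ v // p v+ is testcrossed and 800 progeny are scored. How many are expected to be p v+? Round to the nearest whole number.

368

A map distance of 8 cM corresponds to a recombination frequency of 0.080.
The F1 is p+ v / p v+, so p v+ is a parental gamete class with expected frequency (1 − r)/2 = 0.920/2 = 0.4600.
Expected number = 0.4600 × 800 = 368.00 ≈ 368.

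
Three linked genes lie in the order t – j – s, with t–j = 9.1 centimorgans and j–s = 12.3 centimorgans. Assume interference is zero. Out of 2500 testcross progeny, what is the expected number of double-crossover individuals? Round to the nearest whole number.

Map distances give recombination frequencies of 0.091 and 0.123 for the two intervals.
With no interference, expected double-crossover frequency = 0.091 × 0.123 = 0.01119.
Expected number = 0.01119 × 2500 = 27.98 ≈ 28.

28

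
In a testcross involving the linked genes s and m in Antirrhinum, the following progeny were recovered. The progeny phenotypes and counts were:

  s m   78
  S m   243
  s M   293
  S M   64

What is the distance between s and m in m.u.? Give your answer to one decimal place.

20.9 m.u.

The two most frequent classes, S m (243) and s M (293), are the parental types, so the F1 was S m / s M.
The recombinant classes are S M and s m: 64 + 78 = 142.
Recombination frequency = 142/678 = 0.2094 ≈ 20.9%, i.e. 20.9 m.u.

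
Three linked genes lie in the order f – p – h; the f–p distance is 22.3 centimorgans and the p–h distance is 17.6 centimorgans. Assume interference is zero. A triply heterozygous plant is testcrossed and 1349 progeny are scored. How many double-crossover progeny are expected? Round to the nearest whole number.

Map distances give recombination frequencies of 0.223 and 0.176 for the two intervals.
With no interference, expected double-crossover frequency = 0.223 × 0.176 = 0.03925.
Expected number = 0.03925 × 1349 = 52.95 ≈ 53.

53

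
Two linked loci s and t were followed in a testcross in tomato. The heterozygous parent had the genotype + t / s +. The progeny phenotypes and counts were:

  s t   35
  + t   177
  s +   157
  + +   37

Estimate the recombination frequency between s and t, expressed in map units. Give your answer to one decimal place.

The recombinant classes are + + and s t: 37 + 35 = 72.
Recombination frequency = 72/406 = 0.1773 ≈ 17.7%, i.e. 17.7 map units.

17.7 map units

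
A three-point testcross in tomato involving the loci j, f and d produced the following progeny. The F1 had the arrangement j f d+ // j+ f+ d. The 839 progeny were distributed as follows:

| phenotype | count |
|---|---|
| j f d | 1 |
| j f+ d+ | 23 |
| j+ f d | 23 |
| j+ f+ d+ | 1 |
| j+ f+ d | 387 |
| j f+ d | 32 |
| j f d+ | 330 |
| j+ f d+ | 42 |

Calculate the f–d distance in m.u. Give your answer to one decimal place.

The two rarest classes, j f d and j+ f+ d+, are the double crossovers. Comparing them with the parentals, only the d allele has switched, so d is the middle locus and the order is j – d – f.
Crossovers in the d–f interval produce the single-crossover classes j f+ d+ and j+ f d (23 + 23 = 46) plus the double crossovers (2).
RF(d–f) = (46 + 2) / 839 = 48/839 = 0.0572 → 5.7 m.u.

5.7 m.u.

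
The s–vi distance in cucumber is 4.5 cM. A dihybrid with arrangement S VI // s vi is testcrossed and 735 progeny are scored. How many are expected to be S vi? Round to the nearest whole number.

A map distance of 4.5 cM corresponds to a recombination frequency of 0.045.
The F1 is S VI / s vi, so S vi is a recombinant gamete class with expected frequency r/2 = 0.045/2 = 0.0225.
Expected number = 0.0225 × 735 = 16.54 ≈ 17.

17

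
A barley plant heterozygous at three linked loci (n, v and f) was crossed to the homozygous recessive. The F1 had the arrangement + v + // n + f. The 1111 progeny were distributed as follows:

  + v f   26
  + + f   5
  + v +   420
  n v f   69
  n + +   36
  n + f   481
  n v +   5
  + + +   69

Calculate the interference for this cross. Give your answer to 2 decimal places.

The two rarest classes, n v + and + + f, are the double crossovers. Comparing them with the parentals, only the n allele has switched, so n is the middle locus and the order is v – n – f.
v–n: (138 + 10)/1111 = 0.1332; n–f: (62 + 10)/1111 = 0.0648.
Expected DCO frequency = 0.1332 × 0.0648 ≈ 0.00863; observed = 10/1111 ≈ 0.00900.
Coefficient of coincidence = 0.00900/0.00863 ≈ 1.04; interference = 1 − 1.04 = -0.04.

-0.04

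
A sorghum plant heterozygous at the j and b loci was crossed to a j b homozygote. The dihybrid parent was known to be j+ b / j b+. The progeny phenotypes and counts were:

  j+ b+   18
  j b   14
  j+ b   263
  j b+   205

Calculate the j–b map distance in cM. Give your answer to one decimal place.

The recombinant classes are j+ b+ and j b: 18 + 14 = 32.
Recombination frequency = 32/500 = 0.0640 ≈ 6.4%, i.e. 6.4 cM.

6.4 cM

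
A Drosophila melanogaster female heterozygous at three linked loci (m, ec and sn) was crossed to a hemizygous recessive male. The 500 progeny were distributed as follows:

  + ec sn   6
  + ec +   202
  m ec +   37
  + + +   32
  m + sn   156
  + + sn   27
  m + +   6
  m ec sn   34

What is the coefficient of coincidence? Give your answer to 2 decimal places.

1.01

The two most frequent reciprocal classes, m + sn and + ec +, are the parental types, so the F1 was m + sn / + ec +.
The two rarest classes, m + + and + ec sn, are the double crossovers. Comparing them with the parentals, only the sn allele has switched, so sn is the middle locus and the order is m – sn – ec.
m–sn: (64 + 12)/500 = 0.1520; sn–ec: (66 + 12)/500 = 0.1560.
Expected DCO frequency = 0.1520 × 0.1560 ≈ 0.02371; observed = 12/500 ≈ 0.02400.
Coefficient of coincidence = 0.02400/0.02371 ≈ 1.01.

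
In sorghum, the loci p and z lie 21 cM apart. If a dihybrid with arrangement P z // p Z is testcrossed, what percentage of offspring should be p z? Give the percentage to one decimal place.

A map distance of 21 cM corresponds to a recombination frequency of 0.210.
The F1 is P z / p Z, so p z is a recombinant gamete class with expected frequency r/2 = 0.210/2 = 0.1050.
That is 0.1050 = 10.5% of the progeny.

10.5%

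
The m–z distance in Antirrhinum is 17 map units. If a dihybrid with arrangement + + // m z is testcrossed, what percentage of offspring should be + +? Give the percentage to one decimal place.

A map distance of 17 map units corresponds to a recombination frequency of 0.170.
The F1 is + + / m z, so + + is a parental gamete class with expected frequency (1 − r)/2 = 0.830/2 = 0.4150.
That is 0.4150 = 41.5% of the progeny.

41.5%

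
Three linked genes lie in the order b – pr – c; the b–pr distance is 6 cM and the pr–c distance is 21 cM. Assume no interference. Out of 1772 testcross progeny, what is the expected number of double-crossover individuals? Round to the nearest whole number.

Map distances give recombination frequencies of 0.060 and 0.210 for the two intervals.
With no interference, expected double-crossover frequency = 0.060 × 0.210 = 0.01260.
Expected number = 0.01260 × 1772 = 22.33 ≈ 22.

22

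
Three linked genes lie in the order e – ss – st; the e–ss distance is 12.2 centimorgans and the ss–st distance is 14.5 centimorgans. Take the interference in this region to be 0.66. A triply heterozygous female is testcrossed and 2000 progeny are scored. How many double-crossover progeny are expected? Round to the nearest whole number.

Map distances give recombination frequencies of 0.122 and 0.145 for the two intervals.
With interference 0.66 (so coincidence = 0.34), expected double-crossover frequency = 0.122 × 0.145 × 0.34 = 0.00601.
Expected number = 0.00601 × 2000 = 12.03 ≈ 12.

12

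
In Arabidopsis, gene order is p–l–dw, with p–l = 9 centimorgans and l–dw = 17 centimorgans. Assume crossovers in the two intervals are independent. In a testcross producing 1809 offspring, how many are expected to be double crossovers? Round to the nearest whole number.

28

Map distances give recombination frequencies of 0.090 and 0.170 for the two intervals.
With no interference, expected double-crossover frequency = 0.090 × 0.170 = 0.01530.
Expected number = 0.01530 × 1809 = 27.68 ≈ 28.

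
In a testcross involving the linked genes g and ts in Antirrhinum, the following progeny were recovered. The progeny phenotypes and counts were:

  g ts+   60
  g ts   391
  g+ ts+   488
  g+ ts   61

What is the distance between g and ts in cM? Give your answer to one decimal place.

12.1 cM

The two most frequent classes, g+ ts+ (488) and g ts (391), are the parental types, so the F1 was g+ ts+ / g ts.
The recombinant classes are g+ ts and g ts+: 61 + 60 = 121.
Recombination frequency = 121/1000 = 0.1210 ≈ 12.1%, i.e. 12.1 cM.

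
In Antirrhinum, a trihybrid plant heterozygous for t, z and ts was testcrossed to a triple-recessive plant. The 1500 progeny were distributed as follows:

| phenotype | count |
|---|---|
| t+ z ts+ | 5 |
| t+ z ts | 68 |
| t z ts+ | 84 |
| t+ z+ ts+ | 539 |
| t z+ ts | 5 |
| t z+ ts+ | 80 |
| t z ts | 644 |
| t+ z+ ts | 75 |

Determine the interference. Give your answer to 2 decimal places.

0.44

The two most frequent reciprocal classes, t+ z+ ts+ and t z ts, are the parental types, so the F1 was t+ z+ ts+ / t z ts.
The two rarest classes, t+ z ts+ and t z+ ts, are the double crossovers. Comparing them with the parentals, only the z allele has switched, so z is the middle locus and the order is ts – z – t.
ts–z: (159 + 10)/1500 = 0.1127; z–t: (148 + 10)/1500 = 0.1053.
Expected DCO frequency = 0.1127 × 0.1053 ≈ 0.01187; observed = 10/1500 ≈ 0.00667.
Coefficient of coincidence = 0.00667/0.01187 ≈ 0.56; interference = 1 − 0.56 = 0.44.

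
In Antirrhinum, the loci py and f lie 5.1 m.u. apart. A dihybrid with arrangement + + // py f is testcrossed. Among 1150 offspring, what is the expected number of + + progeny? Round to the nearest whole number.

A map distance of 5.1 m.u. corresponds to a recombination frequency of 0.051.
The F1 is + + / py f, so + + is a parental gamete class with expected frequency (1 − r)/2 = 0.949/2 = 0.4745.
Expected number = 0.4745 × 1150 = 545.67 ≈ 546.

546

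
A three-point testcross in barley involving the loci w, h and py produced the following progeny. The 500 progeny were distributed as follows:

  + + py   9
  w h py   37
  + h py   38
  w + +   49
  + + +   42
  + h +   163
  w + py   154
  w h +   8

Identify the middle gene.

w

The two most frequent reciprocal classes, w + py and + h +, are the parental types, so the F1 was w + py / + h +.
The two rarest classes, + + py and w h +, are the double crossovers. Comparing them with the parentals, only the w allele has switched, so w is the middle locus and the order is py – w – h.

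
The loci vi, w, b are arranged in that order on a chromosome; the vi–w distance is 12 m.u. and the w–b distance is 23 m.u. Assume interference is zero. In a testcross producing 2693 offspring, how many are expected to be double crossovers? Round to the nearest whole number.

74

Map distances give recombination frequencies of 0.120 and 0.230 for the two intervals.
With no interference, expected double-crossover frequency = 0.120 × 0.230 = 0.02760.
Expected number = 0.02760 × 2693 = 74.33 ≈ 74.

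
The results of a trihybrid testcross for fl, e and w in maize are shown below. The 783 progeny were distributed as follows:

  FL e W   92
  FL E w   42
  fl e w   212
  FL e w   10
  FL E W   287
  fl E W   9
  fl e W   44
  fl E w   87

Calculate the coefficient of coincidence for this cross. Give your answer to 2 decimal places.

0.72

The two most frequent reciprocal classes, fl e w and FL E W, are the parental types, so the F1 was fl e w / FL E W.
The two rarest classes, FL e w and fl E W, are the double crossovers. Comparing them with the parentals, only the fl allele has switched, so fl is the middle locus and the order is w – fl – e.
w–fl: (86 + 19)/783 = 0.1341; fl–e: (179 + 19)/783 = 0.2529.
Expected DCO frequency = 0.1341 × 0.2529 ≈ 0.03391; observed = 19/783 ≈ 0.02427.
Coefficient of coincidence = 0.02427/0.03391 ≈ 0.72.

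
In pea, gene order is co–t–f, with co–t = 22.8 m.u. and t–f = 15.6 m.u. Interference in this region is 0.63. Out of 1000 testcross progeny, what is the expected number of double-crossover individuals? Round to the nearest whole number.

Map distances give recombination frequencies of 0.228 and 0.156 for the two intervals.
With interference 0.63 (so coincidence = 0.37), expected double-crossover frequency = 0.228 × 0.156 × 0.37 = 0.01316.
Expected number = 0.01316 × 1000 = 13.16 ≈ 13.

13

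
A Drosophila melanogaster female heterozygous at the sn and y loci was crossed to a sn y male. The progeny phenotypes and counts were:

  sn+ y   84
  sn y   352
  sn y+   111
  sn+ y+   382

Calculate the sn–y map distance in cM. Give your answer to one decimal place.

The two most frequent classes, sn+ y+ (382) and sn y (352), are the parental types, so the F1 was sn+ y+ / sn y.
The recombinant classes are sn+ y and sn y+: 84 + 111 = 195.
Recombination frequency = 195/929 = 0.2099 ≈ 21.0%, i.e. 21.0 cM.

21.0 cM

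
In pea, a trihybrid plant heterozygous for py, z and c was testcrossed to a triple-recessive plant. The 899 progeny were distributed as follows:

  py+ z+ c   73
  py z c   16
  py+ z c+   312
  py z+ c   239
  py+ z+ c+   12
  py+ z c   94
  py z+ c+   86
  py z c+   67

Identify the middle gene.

z

The two most frequent reciprocal classes, py+ z c+ and py z+ c, are the parental types, so the F1 was py+ z c+ / py z+ c.
The two rarest classes, py+ z+ c+ and py z c, are the double crossovers. Comparing them with the parentals, only the z allele has switched, so z is the middle locus and the order is py – z – c.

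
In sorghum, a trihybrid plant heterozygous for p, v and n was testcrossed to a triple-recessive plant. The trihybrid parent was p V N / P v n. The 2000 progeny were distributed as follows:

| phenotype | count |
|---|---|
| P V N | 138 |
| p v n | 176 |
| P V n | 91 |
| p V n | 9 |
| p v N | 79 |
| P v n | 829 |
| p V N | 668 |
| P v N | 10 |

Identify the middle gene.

n

The two rarest classes, p V n and P v N, are the double crossovers. Comparing them with the parentals, only the n allele has switched, so n is the middle locus and the order is p – n – v.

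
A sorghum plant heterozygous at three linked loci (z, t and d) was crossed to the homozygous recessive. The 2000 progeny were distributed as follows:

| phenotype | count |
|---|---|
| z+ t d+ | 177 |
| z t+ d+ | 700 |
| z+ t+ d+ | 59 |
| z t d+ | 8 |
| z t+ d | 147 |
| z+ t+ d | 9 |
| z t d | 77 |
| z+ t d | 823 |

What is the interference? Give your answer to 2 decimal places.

0.35

The two most frequent reciprocal classes, z+ t d and z t+ d+, are the parental types, so the F1 was z+ t d / z t+ d+.
The two rarest classes, z+ t+ d and z t d+, are the double crossovers. Comparing them with the parentals, only the t allele has switched, so t is the middle locus and the order is d – t – z.
d–t: (324 + 17)/2000 = 0.1705; t–z: (136 + 17)/2000 = 0.0765.
Expected DCO frequency = 0.1705 × 0.0765 ≈ 0.01304; observed = 17/2000 ≈ 0.00850.
Coefficient of coincidence = 0.00850/0.01304 ≈ 0.65; interference = 1 − 0.65 = 0.35.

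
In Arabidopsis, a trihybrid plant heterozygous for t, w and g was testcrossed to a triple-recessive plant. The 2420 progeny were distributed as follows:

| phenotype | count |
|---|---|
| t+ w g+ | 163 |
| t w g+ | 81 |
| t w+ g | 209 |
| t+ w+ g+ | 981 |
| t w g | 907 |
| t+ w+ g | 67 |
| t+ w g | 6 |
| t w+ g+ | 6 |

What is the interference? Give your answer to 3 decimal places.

0.527

The two most frequent reciprocal classes, t+ w+ g+ and t w g, are the parental types, so the F1 was t+ w+ g+ / t w g.
The two rarest classes, t w+ g+ and t+ w g, are the double crossovers. Comparing them with the parentals, only the t allele has switched, so t is the middle locus and the order is g – t – w.
g–t: (148 + 12)/2420 = 0.0661; t–w: (372 + 12)/2420 = 0.1587.
Expected DCO frequency = 0.0661 × 0.1587 ≈ 0.01049; observed = 12/2420 ≈ 0.00496.
Coefficient of coincidence = 0.00496/0.01049 ≈ 0.473; interference = 1 − 0.473 = 0.527.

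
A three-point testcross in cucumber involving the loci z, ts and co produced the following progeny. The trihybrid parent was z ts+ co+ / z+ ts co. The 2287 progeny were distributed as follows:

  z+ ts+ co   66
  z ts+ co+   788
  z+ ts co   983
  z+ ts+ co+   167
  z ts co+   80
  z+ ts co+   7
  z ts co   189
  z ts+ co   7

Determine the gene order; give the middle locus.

co

The two rarest classes, z ts+ co and z+ ts co+, are the double crossovers. Comparing them with the parentals, only the co allele has switched, so co is the middle locus and the order is z – co – ts.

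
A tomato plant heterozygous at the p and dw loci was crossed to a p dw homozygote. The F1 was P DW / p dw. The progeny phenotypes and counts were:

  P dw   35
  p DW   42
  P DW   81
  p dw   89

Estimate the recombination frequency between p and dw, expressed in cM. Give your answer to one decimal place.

31.2 cM

The recombinant classes are P dw and p DW: 35 + 42 = 77.
Recombination frequency = 77/247 = 0.3117 ≈ 31.2%, i.e. 31.2 cM.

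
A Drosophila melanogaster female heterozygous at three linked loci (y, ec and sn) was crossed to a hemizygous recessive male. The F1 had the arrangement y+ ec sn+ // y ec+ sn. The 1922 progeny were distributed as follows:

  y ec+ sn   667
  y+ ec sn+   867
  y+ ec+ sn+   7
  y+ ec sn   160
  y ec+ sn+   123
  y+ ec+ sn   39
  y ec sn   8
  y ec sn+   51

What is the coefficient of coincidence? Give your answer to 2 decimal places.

The two rarest classes, y+ ec+ sn+ and y ec sn, are the double crossovers. Comparing them with the parentals, only the ec allele has switched, so ec is the middle locus and the order is y – ec – sn.
y–ec: (90 + 15)/1922 = 0.0546; ec–sn: (283 + 15)/1922 = 0.1550.
Expected DCO frequency = 0.0546 × 0.1550 ≈ 0.00846; observed = 15/1922 ≈ 0.00780.
Coefficient of coincidence = 0.00780/0.00846 ≈ 0.92.

0.92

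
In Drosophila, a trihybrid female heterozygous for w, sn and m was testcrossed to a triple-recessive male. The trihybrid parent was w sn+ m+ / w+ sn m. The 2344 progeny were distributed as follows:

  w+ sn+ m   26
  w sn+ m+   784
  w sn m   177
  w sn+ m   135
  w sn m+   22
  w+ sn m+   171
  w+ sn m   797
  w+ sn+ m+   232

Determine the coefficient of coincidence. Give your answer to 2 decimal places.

0.70

The two rarest classes, w sn m+ and w+ sn+ m, are the double crossovers. Comparing them with the parentals, only the sn allele has switched, so sn is the middle locus and the order is m – sn – w.
m–sn: (306 + 48)/2344 = 0.1510; sn–w: (409 + 48)/2344 = 0.1950.
Expected DCO frequency = 0.1510 × 0.1950 ≈ 0.02944; observed = 48/2344 ≈ 0.02048.
Coefficient of coincidence = 0.02048/0.02944 ≈ 0.70.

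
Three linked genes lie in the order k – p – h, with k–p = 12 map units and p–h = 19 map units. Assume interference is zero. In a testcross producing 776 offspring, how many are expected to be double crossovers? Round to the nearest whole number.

Map distances give recombination frequencies of 0.120 and 0.190 for the two intervals.
With no interference, expected double-crossover frequency = 0.120 × 0.190 = 0.02280.
Expected number = 0.02280 × 776 = 17.69 ≈ 18.

18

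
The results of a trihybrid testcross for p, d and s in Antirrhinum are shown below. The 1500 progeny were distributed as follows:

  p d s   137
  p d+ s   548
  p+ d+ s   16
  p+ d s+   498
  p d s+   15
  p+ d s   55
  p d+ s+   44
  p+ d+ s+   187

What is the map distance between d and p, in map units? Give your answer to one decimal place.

23.7 map units

The two most frequent reciprocal classes, p+ d s+ and p d+ s, are the parental types, so the F1 was p+ d s+ / p d+ s.
The two rarest classes, p d s+ and p+ d+ s, are the double crossovers. Comparing them with the parentals, only the p allele has switched, so p is the middle locus and the order is s – p – d.
Crossovers in the p–d interval produce the single-crossover classes p+ d+ s+ and p d s (187 + 137 = 324) plus the double crossovers (31).
RF(p–d) = (324 + 31) / 1500 = 355/1500 = 0.2367 → 23.7 map units.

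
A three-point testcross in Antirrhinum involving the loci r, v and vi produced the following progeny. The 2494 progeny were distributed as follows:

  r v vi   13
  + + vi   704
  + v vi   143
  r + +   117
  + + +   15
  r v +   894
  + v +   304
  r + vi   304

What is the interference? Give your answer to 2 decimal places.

0.62

The two most frequent reciprocal classes, r v + and + + vi, are the parental types, so the F1 was r v + / + + vi.
The two rarest classes, r v vi and + + +, are the double crossovers. Comparing them with the parentals, only the vi allele has switched, so vi is the middle locus and the order is v – vi – r.
v–vi: (260 + 28)/2494 = 0.1155; vi–r: (608 + 28)/2494 = 0.2550.
Expected DCO frequency = 0.1155 × 0.2550 ≈ 0.02945; observed = 28/2494 ≈ 0.01123.
Coefficient of coincidence = 0.01123/0.02945 ≈ 0.38; interference = 1 − 0.38 = 0.62.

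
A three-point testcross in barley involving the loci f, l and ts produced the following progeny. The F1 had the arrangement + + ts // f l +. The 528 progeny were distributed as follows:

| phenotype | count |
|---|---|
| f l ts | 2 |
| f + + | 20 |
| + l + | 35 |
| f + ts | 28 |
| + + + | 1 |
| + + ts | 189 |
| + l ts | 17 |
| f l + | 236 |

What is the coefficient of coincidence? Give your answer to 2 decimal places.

The two rarest classes, + + + and f l ts, are the double crossovers. Comparing them with the parentals, only the ts allele has switched, so ts is the middle locus and the order is f – ts – l.
f–ts: (63 + 3)/528 = 0.1250; ts–l: (37 + 3)/528 = 0.0758.
Expected DCO frequency = 0.1250 × 0.0758 ≈ 0.00948; observed = 3/528 ≈ 0.00568.
Coefficient of coincidence = 0.00568/0.00948 ≈ 0.60.

0.60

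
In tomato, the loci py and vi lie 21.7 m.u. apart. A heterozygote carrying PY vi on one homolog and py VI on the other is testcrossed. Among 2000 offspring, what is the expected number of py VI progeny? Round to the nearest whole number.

A map distance of 21.7 m.u. corresponds to a recombination frequency of 0.217.
The F1 is PY vi / py VI, so py VI is a parental gamete class with expected frequency (1 − r)/2 = 0.783/2 = 0.3915.
Expected number = 0.3915 × 2000 = 783.00 ≈ 783.

783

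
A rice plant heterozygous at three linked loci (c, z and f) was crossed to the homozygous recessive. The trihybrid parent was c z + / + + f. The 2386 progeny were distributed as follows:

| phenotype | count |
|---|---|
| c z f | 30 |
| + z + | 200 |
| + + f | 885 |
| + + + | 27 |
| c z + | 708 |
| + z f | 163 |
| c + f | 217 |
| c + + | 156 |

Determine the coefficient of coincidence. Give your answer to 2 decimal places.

The two rarest classes, c z f and + + +, are the double crossovers. Comparing them with the parentals, only the f allele has switched, so f is the middle locus and the order is c – f – z.
c–f: (417 + 57)/2386 = 0.1987; f–z: (319 + 57)/2386 = 0.1576.
Expected DCO frequency = 0.1987 × 0.1576 ≈ 0.03132; observed = 57/2386 ≈ 0.02389.
Coefficient of coincidence = 0.02389/0.03132 ≈ 0.76.

0.76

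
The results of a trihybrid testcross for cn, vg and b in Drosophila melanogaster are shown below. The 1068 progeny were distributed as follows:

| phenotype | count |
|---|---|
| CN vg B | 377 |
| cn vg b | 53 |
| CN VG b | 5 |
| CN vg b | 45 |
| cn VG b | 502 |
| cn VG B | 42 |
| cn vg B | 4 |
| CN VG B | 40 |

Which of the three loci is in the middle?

cn

The two most frequent reciprocal classes, cn VG b and CN vg B, are the parental types, so the F1 was cn VG b / CN vg B.
The two rarest classes, CN VG b and cn vg B, are the double crossovers. Comparing them with the parentals, only the cn allele has switched, so cn is the middle locus and the order is vg – cn – b.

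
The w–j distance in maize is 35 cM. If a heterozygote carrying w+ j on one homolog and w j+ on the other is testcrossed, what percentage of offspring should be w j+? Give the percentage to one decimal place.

32.5%

A map distance of 35 cM corresponds to a recombination frequency of 0.350.
The F1 is w+ j / w j+, so w j+ is a parental gamete class with expected frequency (1 − r)/2 = 0.650/2 = 0.3250.
That is 0.3250 = 32.5% of the progeny.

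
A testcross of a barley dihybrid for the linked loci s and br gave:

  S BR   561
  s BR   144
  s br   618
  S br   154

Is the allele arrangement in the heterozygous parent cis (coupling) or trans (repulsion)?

The two most frequent classes are S BR (561) and s br (618); these are the parental (non-recombinant) types.
So the F1 carried S BR on one chromosome and s br on the other — the recessive alleles are on the same chromosome (cis / coupling).

cis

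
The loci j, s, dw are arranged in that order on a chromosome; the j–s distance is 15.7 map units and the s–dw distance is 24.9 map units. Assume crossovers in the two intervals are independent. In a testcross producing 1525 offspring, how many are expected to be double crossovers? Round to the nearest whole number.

60

Map distances give recombination frequencies of 0.157 and 0.249 for the two intervals.
With no interference, expected double-crossover frequency = 0.157 × 0.249 = 0.03909.
Expected number = 0.03909 × 1525 = 59.62 ≈ 60.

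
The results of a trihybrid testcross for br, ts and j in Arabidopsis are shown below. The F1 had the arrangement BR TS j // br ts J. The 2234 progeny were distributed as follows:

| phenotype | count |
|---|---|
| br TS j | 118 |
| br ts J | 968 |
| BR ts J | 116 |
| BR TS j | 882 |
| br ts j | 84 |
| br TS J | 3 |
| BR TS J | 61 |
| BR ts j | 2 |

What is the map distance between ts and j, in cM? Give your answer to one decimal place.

6.7 cM

The two rarest classes, BR ts j and br TS J, are the double crossovers. Comparing them with the parentals, only the ts allele has switched, so ts is the middle locus and the order is j – ts – br.
Crossovers in the j–ts interval produce the single-crossover classes BR TS J and br ts j (61 + 84 = 145) plus the double crossovers (5).
RF(j–ts) = (145 + 5) / 2234 = 150/2234 = 0.0671 → 6.7 cM.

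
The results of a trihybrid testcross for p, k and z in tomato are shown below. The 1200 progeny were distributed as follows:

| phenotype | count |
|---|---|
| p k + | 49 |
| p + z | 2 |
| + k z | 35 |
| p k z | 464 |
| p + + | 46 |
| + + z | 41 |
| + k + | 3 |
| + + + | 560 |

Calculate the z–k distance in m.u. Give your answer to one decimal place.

The two most frequent reciprocal classes, p k z and + + +, are the parental types, so the F1 was p k z / + + +.
The two rarest classes, p + z and + k +, are the double crossovers. Comparing them with the parentals, only the k allele has switched, so k is the middle locus and the order is z – k – p.
Crossovers in the z–k interval produce the single-crossover classes p k + and + + z (49 + 41 = 90) plus the double crossovers (5).
RF(z–k) = (90 + 5) / 1200 = 95/1200 = 0.0792 → 7.9 m.u.

7.9 m.u.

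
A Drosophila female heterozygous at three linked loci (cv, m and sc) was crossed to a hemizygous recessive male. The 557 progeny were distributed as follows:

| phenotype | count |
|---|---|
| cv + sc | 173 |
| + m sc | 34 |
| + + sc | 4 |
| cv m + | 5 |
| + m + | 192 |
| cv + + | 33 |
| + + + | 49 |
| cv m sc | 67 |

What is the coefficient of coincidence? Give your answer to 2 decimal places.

0.53

The two most frequent reciprocal classes, cv + sc and + m +, are the parental types, so the F1 was cv + sc / + m +.
The two rarest classes, + + sc and cv m +, are the double crossovers. Comparing them with the parentals, only the cv allele has switched, so cv is the middle locus and the order is sc – cv – m.
sc–cv: (67 + 9)/557 = 0.1364; cv–m: (116 + 9)/557 = 0.2244.
Expected DCO frequency = 0.1364 × 0.2244 ≈ 0.03061; observed = 9/557 ≈ 0.01616.
Coefficient of coincidence = 0.01616/0.03061 ≈ 0.53.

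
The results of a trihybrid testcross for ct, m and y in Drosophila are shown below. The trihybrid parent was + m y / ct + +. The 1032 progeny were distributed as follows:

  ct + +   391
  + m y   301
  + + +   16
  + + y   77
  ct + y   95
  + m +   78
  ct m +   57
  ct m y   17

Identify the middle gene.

The two rarest classes, ct m y and + + +, are the double crossovers. Comparing them with the parentals, only the ct allele has switched, so ct is the middle locus and the order is y – ct – m.

ct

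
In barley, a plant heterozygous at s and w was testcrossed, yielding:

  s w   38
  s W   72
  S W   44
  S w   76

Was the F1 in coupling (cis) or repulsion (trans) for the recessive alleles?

trans

The two most frequent classes are S w (76) and s W (72); these are the parental (non-recombinant) types.
So the F1 carried S w on one chromosome and s W on the other — the recessive alleles are on opposite chromosomes (trans / repulsion).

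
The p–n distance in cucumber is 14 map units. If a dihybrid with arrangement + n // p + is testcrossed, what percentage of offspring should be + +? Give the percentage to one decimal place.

A map distance of 14 map units corresponds to a recombination frequency of 0.140.
The F1 is + n / p +, so + + is a recombinant gamete class with expected frequency r/2 = 0.140/2 = 0.0700.
That is 0.0700 = 7.0% of the progeny.

7.0%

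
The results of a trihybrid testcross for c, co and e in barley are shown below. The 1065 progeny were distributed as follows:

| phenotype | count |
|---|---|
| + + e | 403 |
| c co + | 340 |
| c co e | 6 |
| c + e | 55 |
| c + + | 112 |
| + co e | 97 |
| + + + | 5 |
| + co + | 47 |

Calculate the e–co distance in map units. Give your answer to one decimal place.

The two most frequent reciprocal classes, + + e and c co +, are the parental types, so the F1 was + + e / c co +.
The two rarest classes, + + + and c co e, are the double crossovers. Comparing them with the parentals, only the e allele has switched, so e is the middle locus and the order is co – e – c.
Crossovers in the co–e interval produce the single-crossover classes + co e and c + + (97 + 112 = 209) plus the double crossovers (11).
RF(co–e) = (209 + 11) / 1065 = 220/1065 = 0.2066 → 20.7 map units.

20.7 map units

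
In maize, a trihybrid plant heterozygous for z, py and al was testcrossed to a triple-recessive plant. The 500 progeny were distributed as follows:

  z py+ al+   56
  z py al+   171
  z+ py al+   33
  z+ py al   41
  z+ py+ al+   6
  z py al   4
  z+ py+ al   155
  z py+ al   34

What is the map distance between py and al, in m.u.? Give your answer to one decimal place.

The two most frequent reciprocal classes, z py al+ and z+ py+ al, are the parental types, so the F1 was z py al+ / z+ py+ al.
The two rarest classes, z py al and z+ py+ al+, are the double crossovers. Comparing them with the parentals, only the al allele has switched, so al is the middle locus and the order is z – al – py.
Crossovers in the al–py interval produce the single-crossover classes z py+ al+ and z+ py al (56 + 41 = 97) plus the double crossovers (10).
RF(al–py) = (97 + 10) / 500 = 107/500 = 0.2140 → 21.4 m.u.

21.4 m.u.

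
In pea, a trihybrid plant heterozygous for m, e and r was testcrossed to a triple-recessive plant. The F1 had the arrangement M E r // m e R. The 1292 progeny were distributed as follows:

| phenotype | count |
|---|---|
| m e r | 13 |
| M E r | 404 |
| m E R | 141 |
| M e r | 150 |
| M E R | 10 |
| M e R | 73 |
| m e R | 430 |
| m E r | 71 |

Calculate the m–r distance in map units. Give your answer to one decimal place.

12.9 map units

The two rarest classes, M E R and m e r, are the double crossovers. Comparing them with the parentals, only the r allele has switched, so r is the middle locus and the order is m – r – e.
Crossovers in the m–r interval produce the single-crossover classes m E r and M e R (71 + 73 = 144) plus the double crossovers (23).
RF(m–r) = (144 + 23) / 1292 = 167/1292 = 0.1293 → 12.9 map units.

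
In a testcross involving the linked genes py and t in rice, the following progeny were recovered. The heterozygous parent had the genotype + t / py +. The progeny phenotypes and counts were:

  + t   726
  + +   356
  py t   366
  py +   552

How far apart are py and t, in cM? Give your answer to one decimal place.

The recombinant classes are + + and py t: 356 + 366 = 722.
Recombination frequency = 722/2000 = 0.3610 ≈ 36.1%, i.e. 36.1 cM.

36.1 cM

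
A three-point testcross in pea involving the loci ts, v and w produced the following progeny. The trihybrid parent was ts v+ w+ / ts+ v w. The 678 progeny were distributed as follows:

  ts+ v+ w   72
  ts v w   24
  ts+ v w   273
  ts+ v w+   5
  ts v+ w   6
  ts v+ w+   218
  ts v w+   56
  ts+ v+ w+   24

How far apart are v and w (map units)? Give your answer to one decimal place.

20.5 map units

The two rarest classes, ts v+ w and ts+ v w+, are the double crossovers. Comparing them with the parentals, only the w allele has switched, so w is the middle locus and the order is v – w – ts.
Crossovers in the v–w interval produce the single-crossover classes ts v w+ and ts+ v+ w (56 + 72 = 128) plus the double crossovers (11).
RF(v–w) = (128 + 11) / 678 = 139/678 = 0.2050 → 20.5 map units.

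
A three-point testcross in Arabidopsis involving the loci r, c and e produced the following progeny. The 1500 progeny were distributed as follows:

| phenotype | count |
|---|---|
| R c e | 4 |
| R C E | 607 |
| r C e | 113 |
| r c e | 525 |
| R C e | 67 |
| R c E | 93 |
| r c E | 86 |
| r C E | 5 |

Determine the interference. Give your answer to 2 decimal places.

The two most frequent reciprocal classes, R C E and r c e, are the parental types, so the F1 was R C E / r c e.
The two rarest classes, r C E and R c e, are the double crossovers. Comparing them with the parentals, only the r allele has switched, so r is the middle locus and the order is c – r – e.
c–r: (206 + 9)/1500 = 0.1433; r–e: (153 + 9)/1500 = 0.1080.
Expected DCO frequency = 0.1433 × 0.1080 ≈ 0.01548; observed = 9/1500 ≈ 0.00600.
Coefficient of coincidence = 0.00600/0.01548 ≈ 0.39; interference = 1 − 0.39 = 0.61.

0.61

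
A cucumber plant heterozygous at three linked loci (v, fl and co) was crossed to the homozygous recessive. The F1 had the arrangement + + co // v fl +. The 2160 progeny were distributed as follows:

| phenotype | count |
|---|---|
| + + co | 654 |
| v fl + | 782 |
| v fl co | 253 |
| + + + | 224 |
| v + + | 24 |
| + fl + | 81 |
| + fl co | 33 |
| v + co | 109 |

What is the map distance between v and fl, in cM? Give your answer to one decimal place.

The two rarest classes, + fl co and v + +, are the double crossovers. Comparing them with the parentals, only the fl allele has switched, so fl is the middle locus and the order is co – fl – v.
Crossovers in the fl–v interval produce the single-crossover classes v + co and + fl + (109 + 81 = 190) plus the double crossovers (57).
RF(fl–v) = (190 + 57) / 2160 = 247/2160 = 0.1144 → 11.4 cM.

11.4 cM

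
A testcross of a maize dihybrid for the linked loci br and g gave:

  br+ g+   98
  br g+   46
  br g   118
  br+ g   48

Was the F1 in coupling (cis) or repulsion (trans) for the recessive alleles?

cis

The two most frequent classes are br+ g+ (98) and br g (118); these are the parental (non-recombinant) types.
So the F1 carried br+ g+ on one chromosome and br g on the other — the recessive alleles are on the same chromosome (cis / coupling).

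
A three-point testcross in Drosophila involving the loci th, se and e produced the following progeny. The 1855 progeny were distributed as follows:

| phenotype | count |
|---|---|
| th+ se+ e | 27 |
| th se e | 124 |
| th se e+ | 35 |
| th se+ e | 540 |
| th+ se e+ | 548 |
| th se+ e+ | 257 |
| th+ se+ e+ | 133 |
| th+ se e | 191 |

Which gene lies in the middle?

The two most frequent reciprocal classes, th se+ e and th+ se e+, are the parental types, so the F1 was th se+ e / th+ se e+.
The two rarest classes, th+ se+ e and th se e+, are the double crossovers. Comparing them with the parentals, only the th allele has switched, so th is the middle locus and the order is se – th – e.

th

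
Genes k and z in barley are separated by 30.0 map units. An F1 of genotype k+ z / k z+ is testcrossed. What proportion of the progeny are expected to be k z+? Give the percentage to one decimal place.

35.0%

A map distance of 30.0 map units corresponds to a recombination frequency of 0.300.
The F1 is k+ z / k z+, so k z+ is a parental gamete class with expected frequency (1 − r)/2 = 0.700/2 = 0.3500.
That is 0.3500 = 35.0% of the progeny.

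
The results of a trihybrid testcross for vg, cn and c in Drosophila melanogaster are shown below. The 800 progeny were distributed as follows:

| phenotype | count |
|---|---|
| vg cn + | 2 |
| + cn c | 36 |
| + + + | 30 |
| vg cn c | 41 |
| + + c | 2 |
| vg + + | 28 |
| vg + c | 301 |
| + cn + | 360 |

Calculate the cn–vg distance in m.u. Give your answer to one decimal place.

9.4 m.u.

The two most frequent reciprocal classes, vg + c and + cn +, are the parental types, so the F1 was vg + c / + cn +.
The two rarest classes, + + c and vg cn +, are the double crossovers. Comparing them with the parentals, only the vg allele has switched, so vg is the middle locus and the order is c – vg – cn.
Crossovers in the vg–cn interval produce the single-crossover classes vg cn c and + + + (41 + 30 = 71) plus the double crossovers (4).
RF(vg–cn) = (71 + 4) / 800 = 75/800 = 0.0938 → 9.4 m.u.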